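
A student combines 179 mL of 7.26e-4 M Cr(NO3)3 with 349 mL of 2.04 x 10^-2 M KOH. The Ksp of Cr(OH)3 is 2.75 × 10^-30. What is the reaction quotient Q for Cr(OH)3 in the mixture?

Total volume = 179 + 349 = 528 mL.
[Cr^3+] = 7.26 x 10^-4 × (179/528) = 2.461 x 10^-4 M
[OH^-] = 2.04 × 10^-2 × (349/528) = 1.348 x 10^-2 M
Cr(OH)3(s) <=> Cr^3+(aq) + 3 OH^-(aq), so Q = [Cr^3+][OH^-]^3
Q = (2.461 x 10^-4)(1.348 × 10^-2)^3 = 6.03 × 10^-10
Q > Ksp, so Cr(OH)3 will precipitate.

Q ≈ 6.03e-10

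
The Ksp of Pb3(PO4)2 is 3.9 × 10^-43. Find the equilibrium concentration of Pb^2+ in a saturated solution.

Pb3(PO4)2(s) ⇌ 3 Pb^2+ + 2 PO4^3-
Ksp = [Pb^2+]^3[PO4^3-]^2
Let s = molar solubility. Then [Pb^2+] = 3s and [PO4^3-] = 2s.
Ksp = (3s)^3(2s)^2 = 108s^5
Solving, s = (3.9 × 10^-43/108)^(1/5) = 1.29 x 10^-9 M
[Pb^2+] = 3s = 3.9 × 10^-9 M

[Pb^2+] = 3.9e-9 M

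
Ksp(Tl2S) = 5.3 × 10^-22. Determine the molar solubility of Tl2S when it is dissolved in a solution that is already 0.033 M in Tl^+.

s ≈ 4.9e-19 M

Tl2S(s) <=> 2 Tl^+ + S^2-
Ksp = [Tl^+]^2[S^2-]
Let s be the molar solubility in this solution. [Tl^+] = 0.033 + 2s ≈ 0.033, [S^2-] = s (since the Tl^+ already present dominates).
Ksp ≈ (0.033)^2 × s
s = 4.9 × 10^-19 M
Check: 2s = 9.7 x 10^-19 ≪ 0.033, so the approximation is valid.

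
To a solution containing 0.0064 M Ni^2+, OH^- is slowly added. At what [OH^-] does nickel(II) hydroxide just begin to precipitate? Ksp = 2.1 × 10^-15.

Ni(OH)2(s) ⇌ Ni^2+ + 2 OH^-
Ksp = [Ni^2+][OH^-]^2
Precipitation begins when Q = Ksp. With [Ni^2+] = 0.0064 M:
2.1 × 10^-15 = (0.0064) × [OH^-]^2
[OH^-] = (2.1 × 10^-15 / 6.4 x 10^-3)^(1/2) = 5.7 × 10^-7 M

5.7 x 10^-7 M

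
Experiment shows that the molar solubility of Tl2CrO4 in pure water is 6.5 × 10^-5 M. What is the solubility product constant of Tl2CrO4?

Ksp ≈ 1.1 × 10^-12

Tl2CrO4(s) ⇌ 2 Tl^+(aq) + CrO4^2-(aq)
Let s = molar solubility. Then [Tl^+] = 2s and [CrO4^2-] = s.
Ksp = [Tl^+]^2[CrO4^2-]
So Ksp = (2s)^2 × s = 4s^3
With s = 6.5 × 10^-5: Ksp = 1.1 × 10^-12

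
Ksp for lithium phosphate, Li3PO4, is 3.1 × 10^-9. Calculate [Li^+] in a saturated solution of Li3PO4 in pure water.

Li3PO4(s) <=> 3 Li^+(aq) + PO4^3-(aq)
Ksp = [Li^+]^3[PO4^3-]
For each mole of Li3PO4 that dissolves: [Li^+] = 3s, [PO4^3-] = s.
Substituting: Ksp = (3s)^3s = 27s^4
Solving, s = (3.1 × 10^-9/27)^(1/4) = 3.27 × 10^-3 M
[Li^+] = 3s = 9.8 x 10^-3 M

9.8 x 10^-3 M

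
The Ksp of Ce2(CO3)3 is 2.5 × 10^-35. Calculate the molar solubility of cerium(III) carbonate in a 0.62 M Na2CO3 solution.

s = 5.1e-18 M

Ce2(CO3)3(s) <=> 2 Ce^3+ + 3 CO3^2-
Ksp = [Ce^3+]^2[CO3^2-]^3
Let s = moles of Ce2(CO3)3 that dissolve per litre. [Ce^3+] = 2s, [CO3^2-] = 0.62 + 3s ≈ 0.62 (since CO3^2- from Na2CO3 dominates).
Ksp ≈ (2s)^2 × (0.62)^3
s = 5.1 x 10^-18 M
Check: 3s = 1.5 x 10^-17 ≪ 0.62, so the approximation is valid.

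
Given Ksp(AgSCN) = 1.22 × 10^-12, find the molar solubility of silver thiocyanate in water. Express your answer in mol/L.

AgSCN(s) ⇌ Ag^+(aq) + SCN^-(aq)
Ksp = [Ag^+][SCN^-]
Let s = molar solubility. Then [Ag^+] = s and [SCN^-] = s.
Ksp = s^2
s = (1.22 × 10^-12)^(1/2) = 1.10 × 10^-6 M

1.10e-6 M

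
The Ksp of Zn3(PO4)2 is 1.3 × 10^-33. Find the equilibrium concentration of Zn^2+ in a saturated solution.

[Zn^2+] ≈ 3.1 x 10^-7 M

Zn3(PO4)2(s) ⇌ 3 Zn^2+ + 2 PO4^3-
Ksp = [Zn^2+]^3[PO4^3-]^2
Let s = molar solubility. Then [Zn^2+] = 3s and [PO4^3-] = 2s.
Substituting: Ksp = (3s)^3(2s)^2 = 108s^5
Solving, s = (1.3 × 10^-33/108)^(1/5) = 1.04 x 10^-7 M
[Zn^2+] = 3s = 3.1 x 10^-7 M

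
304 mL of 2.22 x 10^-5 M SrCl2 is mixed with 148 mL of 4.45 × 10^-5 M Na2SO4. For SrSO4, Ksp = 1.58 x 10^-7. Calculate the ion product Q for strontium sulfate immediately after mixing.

Total volume = 304 + 148 = 452 mL.
[Sr^2+] = 2.22 x 10^-5 × (304/452) = 1.493 x 10^-5 M
[SO4^2-] = 4.45 × 10^-5 × (148/452) = 1.457 × 10^-5 M
SrSO4(s) ⇌ Sr^2+(aq) + SO4^2-(aq), so Q = [Sr^2+][SO4^2-]
Q = (1.493 × 10^-5)(1.457 × 10^-5) = 2.18 × 10^-10
Q < Ksp, so no precipitate of SrSO4 forms.

Q ≈ 2.18 x 10^-10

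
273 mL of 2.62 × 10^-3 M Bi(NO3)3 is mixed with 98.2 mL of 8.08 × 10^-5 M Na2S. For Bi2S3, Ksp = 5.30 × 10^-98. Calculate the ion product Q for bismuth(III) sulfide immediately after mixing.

Total volume = 273 + 98.2 = 371.2 mL.
[Bi^3+] = 2.62 x 10^-3 × (273/371.2) = 1.927 × 10^-3 M
[S^2-] = 8.08 x 10^-5 × (98.2/371.2) = 2.138 x 10^-5 M
Bi2S3(s) <=> 2 Bi^3+ + 3 S^2-, so Q = [Bi^3+]^2[S^2-]^3
Q = (1.927 x 10^-3)^2(2.138 x 10^-5)^3 = 3.63 × 10^-20
Q > Ksp, so Bi2S3 will precipitate.

Q ≈ 3.63 × 10^-20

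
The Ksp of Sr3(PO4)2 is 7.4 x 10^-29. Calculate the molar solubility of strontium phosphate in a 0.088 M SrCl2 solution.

1.6 × 10^-13 M

Sr3(PO4)2(s) ⇌ 3 Sr^2+(aq) + 2 PO4^3-(aq)
Ksp = [Sr^2+]^3[PO4^3-]^2
Let s = moles of Sr3(PO4)2 that dissolve per litre. [Sr^2+] = 0.088 + 3s ≈ 0.088, [PO4^3-] = 2s (since Sr^2+ from SrCl2 dominates).
Ksp ≈ (0.088)^3 × (2s)^2
s = 1.6 × 10^-13 M
Check: 3s = 4.9 × 10^-13 ≪ 0.088, so the approximation is valid.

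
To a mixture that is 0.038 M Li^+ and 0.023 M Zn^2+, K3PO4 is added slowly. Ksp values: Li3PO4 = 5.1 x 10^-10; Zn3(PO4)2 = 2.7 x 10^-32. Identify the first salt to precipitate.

Each salt begins to precipitate when Q = Ksp, i.e. when [PO4^3-] reaches its threshold.
For Li3PO4: 5.1 x 10^-10 = (0.038)^3 × [PO4^3-]  ⇒  [PO4^3-] = 9.3 × 10^-6 M.
For Zn3(PO4)2: 2.7 x 10^-32 = (0.023)^3 × [PO4^3-]^2  ⇒  [PO4^3-] = 4.7 × 10^-14 M.
The salt with the lower threshold [PO4^3-] precipitates first: Zn3(PO4)2.

Zn3(PO4)2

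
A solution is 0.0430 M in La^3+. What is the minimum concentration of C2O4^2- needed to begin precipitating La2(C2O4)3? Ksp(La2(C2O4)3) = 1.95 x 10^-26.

2.19e-8 M

La2(C2O4)3(s) ⇌ 2 La^3+ + 3 C2O4^2-
Ksp = [La^3+]^2[C2O4^2-]^3
Precipitation begins when Q = Ksp. With [La^3+] = 0.0430 M:
1.95 x 10^-26 = (0.0430)^2 × [C2O4^2-]^3
[C2O4^2-] = (1.95 x 10^-26 / 1.849 × 10^-3)^(1/3) = 2.19 × 10^-8 M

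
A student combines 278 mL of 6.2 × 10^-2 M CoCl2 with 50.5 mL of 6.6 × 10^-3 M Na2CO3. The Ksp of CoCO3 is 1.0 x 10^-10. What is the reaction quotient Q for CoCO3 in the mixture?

Total volume = 278 + 50.5 = 328.5 mL.
[Co^2+] = 6.2 × 10^-2 × (278/328.5) = 5.25 × 10^-2 M
[CO3^2-] = 6.6 x 10^-3 × (50.5/328.5) = 1.01 × 10^-3 M
CoCO3(s) <=> Co^2+(aq) + CO3^2-(aq), so Q = [Co^2+][CO3^2-]
Q = (5.25 × 10^-2)(1.01 x 10^-3) = 5.3 × 10^-5
Q > Ksp, so CoCO3 will precipitate.

Q ≈ 5.3 x 10^-5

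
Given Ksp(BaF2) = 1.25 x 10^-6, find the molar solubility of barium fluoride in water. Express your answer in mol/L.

s = 6.79e-3 M

BaF2(s) ⇌ Ba^2+(aq) + 2 F^-(aq)
Ksp = [Ba^2+][F^-]^2
With molar solubility s: [Ba^2+] = s, [F^-] = 2s.
Substituting: Ksp = s(2s)^2 = 4s^3
Solving, s = (1.25 x 10^-6/4)^(1/3) = 6.79 × 10^-3 M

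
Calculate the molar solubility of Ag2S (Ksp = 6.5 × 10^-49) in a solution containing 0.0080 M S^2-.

s = 4.5 x 10^-24 M

Ag2S(s) <=> 2 Ag^+(aq) + S^2-(aq)
Ksp = [Ag^+]^2[S^2-]
Let s = moles of Ag2S that dissolve per litre. [Ag^+] = 2s, [S^2-] = 0.0080 + s ≈ 0.0080 (common-ion effect: S^2- is already 0.0080 M).
Ksp ≈ (2s)^2 × 0.0080
s = 4.5 x 10^-24 M
Check: s = 4.5 × 10^-24 ≪ 0.0080, so the approximation is valid.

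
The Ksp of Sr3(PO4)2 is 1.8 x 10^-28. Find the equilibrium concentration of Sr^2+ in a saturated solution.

Sr3(PO4)2(s) ⇌ 3 Sr^2+ + 2 PO4^3-
Ksp = [Sr^2+]^3[PO4^3-]^2
For each mole of Sr3(PO4)2 that dissolves: [Sr^2+] = 3s, [PO4^3-] = 2s.
So Ksp = (3s)^3 × (2s)^2 = 108s^5
s = (1.8 x 10^-28 / 108)^(1/5) = 1.11 × 10^-6 M
[Sr^2+] = 3s = 3.3 × 10^-6 M

[Sr^2+] = 3.3 × 10^-6 M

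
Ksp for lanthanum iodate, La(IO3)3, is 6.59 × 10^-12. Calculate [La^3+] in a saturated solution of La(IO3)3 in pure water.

7.03e-4 M

La(IO3)3(s) <=> La^3+ + 3 IO3^-
Ksp = [La^3+][IO3^-]^3
Let s = molar solubility. Then [La^3+] = s and [IO3^-] = 3s.
Ksp = s(3s)^3 = 27s^4
s^4 = 6.59 × 10^-12 / 27, so s = 7.029 x 10^-4 M
[La^3+] = s = 7.03 x 10^-4 M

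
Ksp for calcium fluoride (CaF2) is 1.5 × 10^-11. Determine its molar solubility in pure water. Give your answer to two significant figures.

s ≈ 1.6e-4 M

CaF2(s) ⇌ Ca^2+(aq) + 2 F^-(aq)
Ksp = [Ca^2+][F^-]^2
For each mole of CaF2 that dissolves: [Ca^2+] = s, [F^-] = 2s.
Substituting: Ksp = s(2s)^2 = 4s^3
s^3 = 1.5 × 10^-11 / 4, so s = 1.6 × 10^-4 M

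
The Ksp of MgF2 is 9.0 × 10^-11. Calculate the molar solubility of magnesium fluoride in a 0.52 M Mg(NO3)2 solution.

MgF2(s) ⇌ Mg^2+(aq) + 2 F^-(aq)
Ksp = [Mg^2+][F^-]^2
Let s = moles of MgF2 that dissolve per litre. [Mg^2+] = 0.52 + s ≈ 0.52, [F^-] = 2s (since Mg^2+ from Mg(NO3)2 dominates).
Ksp ≈ 0.52 × (2s)^2
s = 6.6 × 10^-6 M
Check: s = 6.6 × 10^-6 ≪ 0.52, so the approximation is valid.

s ≈ 6.6e-6 M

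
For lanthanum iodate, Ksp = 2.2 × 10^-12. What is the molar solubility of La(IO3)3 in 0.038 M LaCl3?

La(IO3)3(s) <=> La^3+ + 3 IO3^-
Ksp = [La^3+][IO3^-]^3
Let s = moles of La(IO3)3 that dissolve per litre. [La^3+] = 0.038 + s ≈ 0.038, [IO3^-] = 3s (Ksp is small, so little additional dissolves).
Ksp ≈ 0.038 × (3s)^3
s = 1.3 × 10^-4 M
Check: s = 1.3 × 10^-4 ≪ 0.038, so the approximation is valid.

s ≈ 1.3 × 10^-4 M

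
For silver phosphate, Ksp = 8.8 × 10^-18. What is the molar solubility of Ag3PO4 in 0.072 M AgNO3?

2.4 x 10^-14 M

Ag3PO4(s) ⇌ 3 Ag^+(aq) + PO4^3-(aq)
Ksp = [Ag^+]^3[PO4^3-]
If s mol/L dissolves here, [Ag^+] = 0.072 + 3s ≈ 0.072, [PO4^3-] = s (Ksp is small, so little additional dissolves).
Ksp ≈ (0.072)^3 × s
s = 2.4 × 10^-14 M
Check: 3s = 7.1 x 10^-14 ≪ 0.072, so the approximation is valid.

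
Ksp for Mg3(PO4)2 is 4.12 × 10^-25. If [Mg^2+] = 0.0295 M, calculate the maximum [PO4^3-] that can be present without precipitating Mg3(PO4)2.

Mg3(PO4)2(s) ⇌ 3 Mg^2+ + 2 PO4^3-
Ksp = [Mg^2+]^3[PO4^3-]^2
Precipitation begins when Q = Ksp. With [Mg^2+] = 0.0295 M:
4.12 × 10^-25 = (0.0295)^3 × [PO4^3-]^2
[PO4^3-] = (4.12 × 10^-25 / 2.567 × 10^-5)^(1/2) = 1.27 × 10^-10 M

[PO4^3-] = 1.27e-10 M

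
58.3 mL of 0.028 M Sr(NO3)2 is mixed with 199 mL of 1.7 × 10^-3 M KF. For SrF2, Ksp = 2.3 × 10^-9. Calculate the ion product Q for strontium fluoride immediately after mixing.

Q ≈ 1.1 x 10^-8

Total volume = 58.3 + 199 = 257.3 mL.
[Sr^2+] = 2.8 x 10^-2 × (58.3/257.3) = 6.34 × 10^-3 M
[F^-] = 1.7 x 10^-3 × (199/257.3) = 1.31 × 10^-3 M
SrF2(s) ⇌ Sr^2+ + 2 F^-, so Q = [Sr^2+][F^-]^2
Q = (6.34 × 10^-3)(1.31 x 10^-3)^2 = 1.1 x 10^-8
Q > Ksp, so SrF2 will precipitate.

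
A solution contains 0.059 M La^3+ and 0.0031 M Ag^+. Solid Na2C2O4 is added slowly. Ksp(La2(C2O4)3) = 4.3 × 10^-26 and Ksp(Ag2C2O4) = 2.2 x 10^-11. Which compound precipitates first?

La2(C2O4)3

Each salt begins to precipitate when Q = Ksp, i.e. when [C2O4^2-] reaches its threshold.
For La2(C2O4)3: 4.3 × 10^-26 = (0.059)^2 × [C2O4^2-]^3  ⇒  [C2O4^2-] = 2.3 x 10^-8 M.
For Ag2C2O4: 2.2 x 10^-11 = (0.0031)^2 × [C2O4^2-]  ⇒  [C2O4^2-] = 2.3 x 10^-6 M.
The salt with the lower threshold [C2O4^2-] precipitates first: La2(C2O4)3.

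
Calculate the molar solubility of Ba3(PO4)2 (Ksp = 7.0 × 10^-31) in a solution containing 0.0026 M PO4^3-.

1.6 × 10^-9 M

Ba3(PO4)2(s) ⇌ 3 Ba^2+(aq) + 2 PO4^3-(aq)
Ksp = [Ba^2+]^3[PO4^3-]^2
Let s = moles of Ba3(PO4)2 that dissolve per litre. [Ba^2+] = 3s, [PO4^3-] = 0.0026 + 2s ≈ 0.0026 (Ksp is small, so little additional dissolves).
Ksp ≈ (3s)^3 × (0.0026)^2
s = 1.6 × 10^-9 M
Check: 2s = 3.1 × 10^-9 ≪ 0.0026, so the approximation is valid.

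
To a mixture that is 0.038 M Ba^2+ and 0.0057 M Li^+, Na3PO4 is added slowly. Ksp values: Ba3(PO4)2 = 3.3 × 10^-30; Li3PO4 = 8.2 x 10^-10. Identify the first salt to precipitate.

Ba3(PO4)2

Precipitation of each salt starts when its ion product equals its Ksp.
For Ba3(PO4)2: 3.3 × 10^-30 = (0.038)^3 × [PO4^3-]^2  ⇒  [PO4^3-] = 2.5 × 10^-13 M.
For Li3PO4: 8.2 x 10^-10 = (0.0057)^3 × [PO4^3-]  ⇒  [PO4^3-] = 4.4 × 10^-3 M.
The salt with the lower threshold [PO4^3-] precipitates first: Ba3(PO4)2.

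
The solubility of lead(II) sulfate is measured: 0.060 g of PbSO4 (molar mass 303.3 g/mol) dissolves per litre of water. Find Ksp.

Ksp = 3.9e-8

Molar solubility s = (6.0 × 10^-2 g/L) / (303.3 g/mol) = 1.98 x 10^-4 M.
PbSO4(s) ⇌ Pb^2+ + SO4^2-
For each mole of PbSO4 that dissolves: [Pb^2+] = s, [SO4^2-] = s.
Ksp = [Pb^2+][SO4^2-]
Ksp = s × s = s^2
Ksp = (1.98 x 10^-4)^2 = 3.9 × 10^-8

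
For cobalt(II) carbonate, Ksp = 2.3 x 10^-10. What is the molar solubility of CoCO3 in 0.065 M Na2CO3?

CoCO3(s) <=> Co^2+(aq) + CO3^2-(aq)
Ksp = [Co^2+][CO3^2-]
Let s be the molar solubility in this solution. [Co^2+] = s, [CO3^2-] = 0.065 + s ≈ 0.065 (since CO3^2- from Na2CO3 dominates).
Ksp ≈ s × 0.065
s = 3.5 x 10^-9 M
Check: s = 3.5 x 10^-9 ≪ 0.065, so the approximation is valid.

s = 3.5 x 10^-9 M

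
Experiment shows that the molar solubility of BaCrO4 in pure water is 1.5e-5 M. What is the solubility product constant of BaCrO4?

BaCrO4(s) ⇌ Ba^2+(aq) + CrO4^2-(aq)
Let s = molar solubility. Then [Ba^2+] = s and [CrO4^2-] = s.
Ksp = [Ba^2+][CrO4^2-]
Ksp = s × s = s^2
Ksp = (1.5 x 10^-5)^2 = 2.3 × 10^-10

Ksp ≈ 2.3 × 10^-10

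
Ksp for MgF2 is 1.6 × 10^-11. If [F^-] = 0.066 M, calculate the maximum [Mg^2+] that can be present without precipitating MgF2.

[Mg^2+] ≈ 3.7 × 10^-9 M

MgF2(s) <=> Mg^2+(aq) + 2 F^-(aq)
Ksp = [Mg^2+][F^-]^2
Precipitation begins when Q = Ksp. With [F^-] = 0.066 M:
1.6 × 10^-11 = (0.066)^2 × [Mg^2+]
[Mg^2+] = (1.6 × 10^-11 / 4.36 × 10^-3) = 3.7 x 10^-9 M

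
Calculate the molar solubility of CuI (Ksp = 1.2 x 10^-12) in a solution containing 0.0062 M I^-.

1.9 x 10^-10 M

CuI(s) <=> Cu^+ + I^-
Ksp = [Cu^+][I^-]
Let s = moles of CuI that dissolve per litre. [Cu^+] = s, [I^-] = 0.0062 + s ≈ 0.0062 (since the I^- already present dominates).
Ksp ≈ s × 0.0062
s = 1.9 x 10^-10 M
Check: s = 1.9 x 10^-10 ≪ 0.0062, so the approximation is valid.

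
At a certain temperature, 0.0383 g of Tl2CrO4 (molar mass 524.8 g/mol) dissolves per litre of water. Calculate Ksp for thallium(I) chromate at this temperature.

Molar solubility s = (3.83 × 10^-2 g/L) / (524.8 g/mol) = 7.298 × 10^-5 M.
Tl2CrO4(s) <=> 2 Tl^+(aq) + CrO4^2-(aq)
For each mole of Tl2CrO4 that dissolves: [Tl^+] = 2s, [CrO4^2-] = s.
Ksp = [Tl^+]^2[CrO4^2-]
Substituting: Ksp = (2s)^2s = 4s^3
With s = 7.298 x 10^-5: Ksp = 1.55 × 10^-12

Ksp ≈ 1.55e-12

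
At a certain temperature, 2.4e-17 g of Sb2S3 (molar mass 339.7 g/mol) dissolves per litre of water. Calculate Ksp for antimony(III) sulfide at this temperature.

Molar solubility s = (2.4 × 10^-17 g/L) / (339.7 g/mol) = 7.07 × 10^-20 M.
Sb2S3(s) ⇌ 2 Sb^3+(aq) + 3 S^2-(aq)
With molar solubility s: [Sb^3+] = 2s, [S^2-] = 3s.
Ksp = [Sb^3+]^2[S^2-]^3
So Ksp = (2s)^2 × (3s)^3 = 108s^5
With s = 7.07 × 10^-20: Ksp = 1.9 × 10^-94

Ksp ≈ 1.9e-94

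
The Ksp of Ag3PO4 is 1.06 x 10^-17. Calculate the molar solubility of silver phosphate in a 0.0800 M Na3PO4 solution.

Ag3PO4(s) ⇌ 3 Ag^+(aq) + PO4^3-(aq)
Ksp = [Ag^+]^3[PO4^3-]
Let s be the molar solubility in this solution. [Ag^+] = 3s, [PO4^3-] = 0.0800 + s ≈ 0.0800 (since PO4^3- from Na3PO4 dominates).
Ksp ≈ (3s)^3 × 0.0800
s = 1.70 × 10^-6 M
Check: s = 1.7 × 10^-6 ≪ 0.0800, so the approximation is valid.

1.70 × 10^-6 M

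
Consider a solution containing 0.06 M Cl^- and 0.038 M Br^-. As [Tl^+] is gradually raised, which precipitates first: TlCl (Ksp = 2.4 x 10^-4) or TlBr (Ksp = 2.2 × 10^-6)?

Precipitation of each salt starts when its ion product equals its Ksp.
For TlCl: 2.4 x 10^-4 = 0.06 × [Tl^+]  ⇒  [Tl^+] = 4.0 x 10^-3 M.
For TlBr: 2.2 × 10^-6 = 0.038 × [Tl^+]  ⇒  [Tl^+] = 5.8 × 10^-5 M.
The salt with the lower threshold [Tl^+] precipitates first: TlBr.

TlBr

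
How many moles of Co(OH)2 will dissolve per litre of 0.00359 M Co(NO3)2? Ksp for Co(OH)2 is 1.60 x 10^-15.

Co(OH)2(s) <=> Co^2+(aq) + 2 OH^-(aq)
Ksp = [Co^2+][OH^-]^2
Let s = moles of Co(OH)2 that dissolve per litre. [Co^2+] = 0.00359 + s ≈ 0.00359, [OH^-] = 2s (since Co^2+ from Co(NO3)2 dominates).
Ksp ≈ 0.00359 × (2s)^2
s = 3.34 × 10^-7 M
Check: s = 3.3 × 10^-7 ≪ 0.00359, so the approximation is valid.

s = 3.34 × 10^-7 M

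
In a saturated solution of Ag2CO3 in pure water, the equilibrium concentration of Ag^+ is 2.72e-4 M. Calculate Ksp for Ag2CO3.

Ag2CO3(s) <=> 2 Ag^+(aq) + CO3^2-(aq)
Stoichiometry gives [CO3^2-] = (1/2)[Ag^+] = 1.360 × 10^-4 M.
Ksp = [Ag^+]^2[CO3^2-]
Ksp = (2.72 × 10^-4)^2 × 1.360 x 10^-4 = 1.01 × 10^-11

Ksp = 1.01e-11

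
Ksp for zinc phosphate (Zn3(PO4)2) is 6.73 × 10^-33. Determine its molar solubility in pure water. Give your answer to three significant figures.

1.44e-7 M

Zn3(PO4)2(s) <=> 3 Zn^2+(aq) + 2 PO4^3-(aq)
Ksp = [Zn^2+]^3[PO4^3-]^2
Let s = molar solubility. Then [Zn^2+] = 3s and [PO4^3-] = 2s.
Ksp = (3s)^3(2s)^2 = 108s^5
s^5 = 6.73 × 10^-33 / 108, so s = 1.44 × 10^-7 M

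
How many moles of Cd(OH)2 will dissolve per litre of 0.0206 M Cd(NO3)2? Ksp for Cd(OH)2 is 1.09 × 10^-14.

s ≈ 3.64e-7 M

Cd(OH)2(s) ⇌ Cd^2+(aq) + 2 OH^-(aq)
Ksp = [Cd^2+][OH^-]^2
Let s = moles of Cd(OH)2 that dissolve per litre. [Cd^2+] = 0.0206 + s ≈ 0.0206, [OH^-] = 2s (Ksp is small, so little additional dissolves).
Ksp ≈ 0.0206 × (2s)^2
s = 3.64 × 10^-7 M
Check: s = 3.6 x 10^-7 ≪ 0.0206, so the approximation is valid.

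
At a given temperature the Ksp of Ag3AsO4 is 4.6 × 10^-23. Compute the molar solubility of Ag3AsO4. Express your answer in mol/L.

s ≈ 1.1 × 10^-6 M

Ag3AsO4(s) ⇌ 3 Ag^+(aq) + AsO4^3-(aq)
Ksp = [Ag^+]^3[AsO4^3-]
With molar solubility s: [Ag^+] = 3s, [AsO4^3-] = s.
So Ksp = (3s)^3 × s = 27s^4
s = (4.6 × 10^-23 / 27)^(1/4) = 1.1 × 10^-6 M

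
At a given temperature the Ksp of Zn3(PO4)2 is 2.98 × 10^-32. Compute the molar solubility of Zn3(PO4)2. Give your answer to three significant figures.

Zn3(PO4)2(s) <=> 3 Zn^2+(aq) + 2 PO4^3-(aq)
Ksp = [Zn^2+]^3[PO4^3-]^2
Let s = molar solubility. Then [Zn^2+] = 3s and [PO4^3-] = 2s.
Substituting: Ksp = (3s)^3(2s)^2 = 108s^5
Solving, s = (2.98 × 10^-32/108)^(1/5) = 1.94 × 10^-7 M

s ≈ 1.94 × 10^-7 M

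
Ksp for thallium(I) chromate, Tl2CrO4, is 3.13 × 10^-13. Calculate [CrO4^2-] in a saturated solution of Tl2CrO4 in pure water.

[CrO4^2-] ≈ 4.28 x 10^-5 M

Tl2CrO4(s) ⇌ 2 Tl^+(aq) + CrO4^2-(aq)
Ksp = [Tl^+]^2[CrO4^2-]
Let s = molar solubility. Then [Tl^+] = 2s and [CrO4^2-] = s.
Ksp = (2s)^2s = 4s^3
s = (3.13 × 10^-13 / 4)^(1/3) = 4.277 × 10^-5 M
[CrO4^2-] = s = 4.28 × 10^-5 M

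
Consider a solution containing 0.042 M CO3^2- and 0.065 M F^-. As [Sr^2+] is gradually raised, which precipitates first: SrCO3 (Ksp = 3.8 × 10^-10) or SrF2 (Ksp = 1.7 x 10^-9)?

SrCO3

Each salt begins to precipitate when Q = Ksp, i.e. when [Sr^2+] reaches its threshold.
For SrCO3: 3.8 × 10^-10 = 0.042 × [Sr^2+]  ⇒  [Sr^2+] = 9.0 × 10^-9 M.
For SrF2: 1.7 x 10^-9 = (0.065)^2 × [Sr^2+]  ⇒  [Sr^2+] = 4.0 × 10^-7 M.
The salt with the lower threshold [Sr^2+] precipitates first: SrCO3.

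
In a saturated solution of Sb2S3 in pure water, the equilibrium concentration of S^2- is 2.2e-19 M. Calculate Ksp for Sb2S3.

Sb2S3(s) ⇌ 2 Sb^3+(aq) + 3 S^2-(aq)
Stoichiometry gives [Sb^3+] = (2/3)[S^2-] = 1.47 × 10^-19 M.
Ksp = [Sb^3+]^2[S^2-]^3
Ksp = (1.47 × 10^-19)^2 × (2.2 x 10^-19)^3 = 2.3 × 10^-94

2.3 × 10^-94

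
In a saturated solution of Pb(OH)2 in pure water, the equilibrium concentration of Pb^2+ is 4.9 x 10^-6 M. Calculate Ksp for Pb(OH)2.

Pb(OH)2(s) <=> Pb^2+(aq) + 2 OH^-(aq)
Stoichiometry gives [OH^-] = (2/1)[Pb^2+] = 9.80 × 10^-6 M.
Ksp = [Pb^2+][OH^-]^2
Ksp = 4.9 × 10^-6 × (9.80 x 10^-6)^2 = 4.7 x 10^-16

4.7e-16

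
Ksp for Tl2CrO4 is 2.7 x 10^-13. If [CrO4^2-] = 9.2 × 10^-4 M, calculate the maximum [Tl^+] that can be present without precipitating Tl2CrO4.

Tl2CrO4(s) <=> 2 Tl^+(aq) + CrO4^2-(aq)
Ksp = [Tl^+]^2[CrO4^2-]
Precipitation begins when Q = Ksp. With [CrO4^2-] = 9.2 × 10^-4 M:
2.7 x 10^-13 = (9.2 × 10^-4) × [Tl^+]^2
[Tl^+] = (2.7 x 10^-13 / 9.2 x 10^-4)^(1/2) = 1.7 x 10^-5 M

[Tl^+] ≈ 1.7 × 10^-5 M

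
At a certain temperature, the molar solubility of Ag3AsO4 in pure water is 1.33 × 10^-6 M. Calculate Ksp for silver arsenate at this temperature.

Ksp ≈ 8.45 × 10^-23

Ag3AsO4(s) ⇌ 3 Ag^+ + AsO4^3-
If s mol/L of Ag3AsO4 dissolves, [Ag^+] = 3s and [AsO4^3-] = s.
Ksp = [Ag^+]^3[AsO4^3-]
So Ksp = (3s)^3 × s = 27s^4
Ksp = 27 × (1.33 × 10^-6)^4 = 8.45 × 10^-23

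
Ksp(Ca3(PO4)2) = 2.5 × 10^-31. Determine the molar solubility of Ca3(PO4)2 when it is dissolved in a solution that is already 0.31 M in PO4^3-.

s = 4.6 × 10^-11 M

Ca3(PO4)2(s) <=> 3 Ca^2+ + 2 PO4^3-
Ksp = [Ca^2+]^3[PO4^3-]^2
If s mol/L dissolves here, [Ca^2+] = 3s, [PO4^3-] = 0.31 + 2s ≈ 0.31 (Ksp is small, so little additional dissolves).
Ksp ≈ (3s)^3 × (0.31)^2
s = 4.6 x 10^-11 M
Check: 2s = 9.2 × 10^-11 ≪ 0.31, so the approximation is valid.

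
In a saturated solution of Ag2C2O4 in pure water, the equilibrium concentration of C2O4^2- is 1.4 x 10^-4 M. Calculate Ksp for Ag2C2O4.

1.1 × 10^-11

Ag2C2O4(s) ⇌ 2 Ag^+ + C2O4^2-
Stoichiometry gives [Ag^+] = (2/1)[C2O4^2-] = 2.80 x 10^-4 M.
Ksp = [Ag^+]^2[C2O4^2-]
Ksp = (2.80 x 10^-4)^2 × 1.4 × 10^-4 = 1.1 × 10^-11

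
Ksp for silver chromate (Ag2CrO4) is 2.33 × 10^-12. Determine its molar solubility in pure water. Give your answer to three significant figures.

Ag2CrO4(s) <=> 2 Ag^+ + CrO4^2-
Ksp = [Ag^+]^2[CrO4^2-]
Let s = molar solubility. Then [Ag^+] = 2s and [CrO4^2-] = s.
Substituting: Ksp = (2s)^2s = 4s^3
Solving, s = (2.33 × 10^-12/4)^(1/3) = 8.35 × 10^-5 M

s ≈ 8.35 × 10^-5 M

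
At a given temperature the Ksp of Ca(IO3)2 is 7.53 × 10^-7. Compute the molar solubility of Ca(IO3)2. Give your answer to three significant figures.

Ca(IO3)2(s) <=> Ca^2+(aq) + 2 IO3^-(aq)
Ksp = [Ca^2+][IO3^-]^2
Let s = molar solubility. Then [Ca^2+] = s and [IO3^-] = 2s.
Ksp = s(2s)^2 = 4s^3
s = (7.53 × 10^-7 / 4)^(1/3) = 5.73 x 10^-3 M

5.73 × 10^-3 M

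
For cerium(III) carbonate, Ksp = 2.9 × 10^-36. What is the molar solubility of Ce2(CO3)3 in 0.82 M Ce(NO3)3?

Ce2(CO3)3(s) ⇌ 2 Ce^3+(aq) + 3 CO3^2-(aq)
Ksp = [Ce^3+]^2[CO3^2-]^3
Let s = moles of Ce2(CO3)3 that dissolve per litre. [Ce^3+] = 0.82 + 2s ≈ 0.82, [CO3^2-] = 3s (common-ion effect: Ce^3+ is already 0.82 M).
Ksp ≈ (0.82)^2 × (3s)^3
s = 5.4 × 10^-13 M
Check: 2s = 1.1 × 10^-12 ≪ 0.82, so the approximation is valid.

5.4 × 10^-13 M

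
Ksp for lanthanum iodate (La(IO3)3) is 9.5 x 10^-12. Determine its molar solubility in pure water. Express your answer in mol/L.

La(IO3)3(s) ⇌ La^3+ + 3 IO3^-
Ksp = [La^3+][IO3^-]^3
If s mol/L of La(IO3)3 dissolves, [La^3+] = s and [IO3^-] = 3s.
Ksp = s(3s)^3 = 27s^4
s^4 = 9.5 x 10^-12 / 27, so s = 7.7 × 10^-4 M

s ≈ 7.7e-4 M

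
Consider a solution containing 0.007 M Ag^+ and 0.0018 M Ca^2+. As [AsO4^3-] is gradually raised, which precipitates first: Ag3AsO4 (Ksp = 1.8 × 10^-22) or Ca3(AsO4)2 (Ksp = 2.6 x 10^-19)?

Ag3AsO4

Each salt begins to precipitate when Q = Ksp, i.e. when [AsO4^3-] reaches its threshold.
For Ag3AsO4: 1.8 × 10^-22 = (0.007)^3 × [AsO4^3-]  ⇒  [AsO4^3-] = 5.2 x 10^-16 M.
For Ca3(AsO4)2: 2.6 x 10^-19 = (0.0018)^3 × [AsO4^3-]^2  ⇒  [AsO4^3-] = 6.7 × 10^-6 M.
The salt with the lower threshold [AsO4^3-] precipitates first: Ag3AsO4.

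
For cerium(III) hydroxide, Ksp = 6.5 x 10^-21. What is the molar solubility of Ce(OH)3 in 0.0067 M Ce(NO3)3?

s ≈ 3.3e-7 M

Ce(OH)3(s) ⇌ Ce^3+(aq) + 3 OH^-(aq)
Ksp = [Ce^3+][OH^-]^3
Let s = moles of Ce(OH)3 that dissolve per litre. [Ce^3+] = 0.0067 + s ≈ 0.0067, [OH^-] = 3s (common-ion effect: Ce^3+ is already 0.0067 M).
Ksp ≈ 0.0067 × (3s)^3
s = 3.3 x 10^-7 M
Check: s = 3.3 x 10^-7 ≪ 0.0067, so the approximation is valid.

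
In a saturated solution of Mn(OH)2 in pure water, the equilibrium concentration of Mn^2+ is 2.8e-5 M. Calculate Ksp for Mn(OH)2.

8.8 × 10^-14

Mn(OH)2(s) <=> Mn^2+ + 2 OH^-
Stoichiometry gives [OH^-] = (2/1)[Mn^2+] = 5.60 × 10^-5 M.
Ksp = [Mn^2+][OH^-]^2
Ksp = 2.8 x 10^-5 × (5.60 x 10^-5)^2 = 8.8 × 10^-14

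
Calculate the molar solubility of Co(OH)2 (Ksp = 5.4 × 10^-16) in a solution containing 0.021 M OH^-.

s = 1.2e-12 M

Co(OH)2(s) ⇌ Co^2+(aq) + 2 OH^-(aq)
Ksp = [Co^2+][OH^-]^2
Let s be the molar solubility in this solution. [Co^2+] = s, [OH^-] = 0.021 + 2s ≈ 0.021 (since the OH^- already present dominates).
Ksp ≈ s × (0.021)^2
s = 1.2 x 10^-12 M
Check: 2s = 2.4 × 10^-12 ≪ 0.021, so the approximation is valid.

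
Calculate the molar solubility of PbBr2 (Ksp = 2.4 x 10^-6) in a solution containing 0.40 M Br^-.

PbBr2(s) ⇌ Pb^2+ + 2 Br^-
Ksp = [Pb^2+][Br^-]^2
Let s = moles of PbBr2 that dissolve per litre. [Pb^2+] = s, [Br^-] = 0.40 + 2s ≈ 0.40 (Ksp is small, so little additional dissolves).
Ksp ≈ s × (0.40)^2
s = 1.5 x 10^-5 M
Check: 2s = 3.0 × 10^-5 ≪ 0.40, so the approximation is valid.

s ≈ 1.5e-5 M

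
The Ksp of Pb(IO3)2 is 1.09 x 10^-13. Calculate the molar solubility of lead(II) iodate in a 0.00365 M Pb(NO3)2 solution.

Pb(IO3)2(s) ⇌ Pb^2+(aq) + 2 IO3^-(aq)
Ksp = [Pb^2+][IO3^-]^2
Let s be the molar solubility in this solution. [Pb^2+] = 0.00365 + s ≈ 0.00365, [IO3^-] = 2s (common-ion effect: Pb^2+ is already 0.00365 M).
Ksp ≈ 0.00365 × (2s)^2
s = 2.73 × 10^-6 M
Check: s = 2.7 × 10^-6 ≪ 0.00365, so the approximation is valid.

s ≈ 2.73 x 10^-6 M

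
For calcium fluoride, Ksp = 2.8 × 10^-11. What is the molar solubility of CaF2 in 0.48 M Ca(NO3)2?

3.8 × 10^-6 M

CaF2(s) ⇌ Ca^2+(aq) + 2 F^-(aq)
Ksp = [Ca^2+][F^-]^2
Let s be the molar solubility in this solution. [Ca^2+] = 0.48 + s ≈ 0.48, [F^-] = 2s (common-ion effect: Ca^2+ is already 0.48 M).
Ksp ≈ 0.48 × (2s)^2
s = 3.8 × 10^-6 M
Check: s = 3.8 × 10^-6 ≪ 0.48, so the approximation is valid.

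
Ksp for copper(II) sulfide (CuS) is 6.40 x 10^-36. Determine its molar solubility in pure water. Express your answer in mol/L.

s ≈ 2.53 × 10^-18 M

CuS(s) <=> Cu^2+ + S^2-
Ksp = [Cu^2+][S^2-]
Let s = molar solubility. Then [Cu^2+] = s and [S^2-] = s.
Ksp = s × s = s^2
s = (6.40 x 10^-36)^(1/2) = 2.53 × 10^-18 M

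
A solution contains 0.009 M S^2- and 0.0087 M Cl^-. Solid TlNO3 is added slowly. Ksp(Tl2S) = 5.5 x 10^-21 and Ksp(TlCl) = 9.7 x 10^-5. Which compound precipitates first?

Tl2S

Precipitation of each salt starts when its ion product equals its Ksp.
For Tl2S: 5.5 x 10^-21 = 0.009 × [Tl^+]^2  ⇒  [Tl^+] = 7.8 × 10^-10 M.
For TlCl: 9.7 x 10^-5 = 0.0087 × [Tl^+]  ⇒  [Tl^+] = 1.1 × 10^-2 M.
The salt with the lower threshold [Tl^+] precipitates first: Tl2S.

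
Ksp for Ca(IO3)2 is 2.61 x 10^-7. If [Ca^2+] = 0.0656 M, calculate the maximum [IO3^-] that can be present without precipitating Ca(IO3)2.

Ca(IO3)2(s) ⇌ Ca^2+ + 2 IO3^-
Ksp = [Ca^2+][IO3^-]^2
Precipitation begins when Q = Ksp. With [Ca^2+] = 0.0656 M:
2.61 x 10^-7 = (0.0656) × [IO3^-]^2
[IO3^-] = (2.61 x 10^-7 / 6.56 × 10^-2)^(1/2) = 1.99 × 10^-3 M

1.99e-3 M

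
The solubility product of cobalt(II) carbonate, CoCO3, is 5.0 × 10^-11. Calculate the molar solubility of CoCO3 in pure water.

CoCO3(s) ⇌ Co^2+(aq) + CO3^2-(aq)
Ksp = [Co^2+][CO3^2-]
If s mol/L of CoCO3 dissolves, [Co^2+] = s and [CO3^2-] = s.
Ksp = s × s = s^2
s = √(5.0 × 10^-11) = 7.1 × 10^-6 M

s = 7.1e-6 M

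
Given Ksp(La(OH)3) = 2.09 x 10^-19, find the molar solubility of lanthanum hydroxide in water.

La(OH)3(s) <=> La^3+(aq) + 3 OH^-(aq)
Ksp = [La^3+][OH^-]^3
If s mol/L of La(OH)3 dissolves, [La^3+] = s and [OH^-] = 3s.
Ksp = s(3s)^3 = 27s^4
Solving, s = (2.09 x 10^-19/27)^(1/4) = 9.38 x 10^-6 M

s ≈ 9.38 × 10^-6 M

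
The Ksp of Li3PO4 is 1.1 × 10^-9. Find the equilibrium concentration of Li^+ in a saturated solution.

Li3PO4(s) ⇌ 3 Li^+ + PO4^3-
Ksp = [Li^+]^3[PO4^3-]
If s mol/L of Li3PO4 dissolves, [Li^+] = 3s and [PO4^3-] = s.
Ksp = (3s)^3s = 27s^4
s^4 = 1.1 × 10^-9 / 27, so s = 2.53 × 10^-3 M
[Li^+] = 3s = 7.6 × 10^-3 M

7.6 × 10^-3 M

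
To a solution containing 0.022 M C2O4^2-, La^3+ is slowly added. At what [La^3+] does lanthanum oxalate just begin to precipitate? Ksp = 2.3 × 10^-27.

La2(C2O4)3(s) <=> 2 La^3+ + 3 C2O4^2-
Ksp = [La^3+]^2[C2O4^2-]^3
Precipitation begins when Q = Ksp. With [C2O4^2-] = 0.022 M:
2.3 × 10^-27 = (0.022)^3 × [La^3+]^2
[La^3+] = (2.3 × 10^-27 / 1.06 x 10^-5)^(1/2) = 1.5 × 10^-11 M

[La^3+] ≈ 1.5 × 10^-11 M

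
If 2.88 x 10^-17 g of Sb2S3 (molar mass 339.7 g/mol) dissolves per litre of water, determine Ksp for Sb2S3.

Ksp ≈ 4.73e-94

Molar solubility s = (2.88 × 10^-17 g/L) / (339.7 g/mol) = 8.478 × 10^-20 M.
Sb2S3(s) ⇌ 2 Sb^3+(aq) + 3 S^2-(aq)
If s mol/L of Sb2S3 dissolves, [Sb^3+] = 2s and [S^2-] = 3s.
Ksp = [Sb^3+]^2[S^2-]^3
Ksp = (2s)^2(3s)^3 = 108s^5
With s = 8.478 x 10^-20: Ksp = 4.73 × 10^-94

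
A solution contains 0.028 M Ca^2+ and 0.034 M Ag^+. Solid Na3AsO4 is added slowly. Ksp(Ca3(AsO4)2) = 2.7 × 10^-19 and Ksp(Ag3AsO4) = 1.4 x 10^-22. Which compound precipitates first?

Precipitation of each salt starts when its ion product equals its Ksp.
For Ca3(AsO4)2: 2.7 × 10^-19 = (0.028)^3 × [AsO4^3-]^2  ⇒  [AsO4^3-] = 1.1 × 10^-7 M.
For Ag3AsO4: 1.4 x 10^-22 = (0.034)^3 × [AsO4^3-]  ⇒  [AsO4^3-] = 3.6 × 10^-18 M.
The salt with the lower threshold [AsO4^3-] precipitates first: Ag3AsO4.

Ag3AsO4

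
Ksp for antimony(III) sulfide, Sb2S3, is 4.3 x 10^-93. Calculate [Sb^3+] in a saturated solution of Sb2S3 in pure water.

[Sb^3+] ≈ 2.6 × 10^-19 M

Sb2S3(s) ⇌ 2 Sb^3+(aq) + 3 S^2-(aq)
Ksp = [Sb^3+]^2[S^2-]^3
With molar solubility s: [Sb^3+] = 2s, [S^2-] = 3s.
So Ksp = (2s)^2 × (3s)^3 = 108s^5
s = (4.3 x 10^-93 / 108)^(1/5) = 1.32 x 10^-19 M
[Sb^3+] = 2s = 2.6 × 10^-19 M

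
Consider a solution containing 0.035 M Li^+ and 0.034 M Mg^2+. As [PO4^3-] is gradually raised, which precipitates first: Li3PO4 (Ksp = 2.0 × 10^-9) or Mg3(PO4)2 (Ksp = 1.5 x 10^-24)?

Mg3(PO4)2

Each salt begins to precipitate when Q = Ksp, i.e. when [PO4^3-] reaches its threshold.
For Li3PO4: 2.0 × 10^-9 = (0.035)^3 × [PO4^3-]  ⇒  [PO4^3-] = 4.7 × 10^-5 M.
For Mg3(PO4)2: 1.5 x 10^-24 = (0.034)^3 × [PO4^3-]^2  ⇒  [PO4^3-] = 2.0 x 10^-10 M.
The salt with the lower threshold [PO4^3-] precipitates first: Mg3(PO4)2.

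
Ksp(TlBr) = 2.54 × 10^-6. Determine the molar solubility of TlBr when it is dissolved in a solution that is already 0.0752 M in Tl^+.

s = 3.38 × 10^-5 M

TlBr(s) ⇌ Tl^+ + Br^-
Ksp = [Tl^+][Br^-]
Let s be the molar solubility in this solution. [Tl^+] = 0.0752 + s ≈ 0.0752, [Br^-] = s (since the Tl^+ already present dominates).
Ksp ≈ 0.0752 × s
s = 3.38 × 10^-5 M
Check: s = 3.4 × 10^-5 ≪ 0.0752, so the approximation is valid.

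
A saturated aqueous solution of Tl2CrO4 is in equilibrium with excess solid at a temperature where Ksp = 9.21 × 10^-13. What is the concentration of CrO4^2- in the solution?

Tl2CrO4(s) <=> 2 Tl^+ + CrO4^2-
Ksp = [Tl^+]^2[CrO4^2-]
Let s = molar solubility. Then [Tl^+] = 2s and [CrO4^2-] = s.
Ksp = (2s)^2s = 4s^3
s = (9.21 × 10^-13 / 4)^(1/3) = 6.129 × 10^-5 M
[CrO4^2-] = s = 6.13 × 10^-5 M

6.13 × 10^-5 M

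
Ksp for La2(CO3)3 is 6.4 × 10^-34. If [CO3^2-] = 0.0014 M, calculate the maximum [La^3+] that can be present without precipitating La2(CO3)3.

La2(CO3)3(s) ⇌ 2 La^3+(aq) + 3 CO3^2-(aq)
Ksp = [La^3+]^2[CO3^2-]^3
Precipitation begins when Q = Ksp. With [CO3^2-] = 0.0014 M:
6.4 × 10^-34 = (0.0014)^3 × [La^3+]^2
[La^3+] = (6.4 × 10^-34 / 2.74 × 10^-9)^(1/2) = 4.8 × 10^-13 M

4.8 × 10^-13 M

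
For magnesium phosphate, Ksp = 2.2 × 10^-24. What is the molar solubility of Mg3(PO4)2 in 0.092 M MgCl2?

Mg3(PO4)2(s) ⇌ 3 Mg^2+ + 2 PO4^3-
Ksp = [Mg^2+]^3[PO4^3-]^2
Let s be the molar solubility in this solution. [Mg^2+] = 0.092 + 3s ≈ 0.092, [PO4^3-] = 2s (since Mg^2+ from MgCl2 dominates).
Ksp ≈ (0.092)^3 × (2s)^2
s = 2.7 × 10^-11 M
Check: 3s = 8.0 x 10^-11 ≪ 0.092, so the approximation is valid.

s ≈ 2.7e-11 M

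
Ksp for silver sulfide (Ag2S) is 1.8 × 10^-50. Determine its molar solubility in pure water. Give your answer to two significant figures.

Ag2S(s) ⇌ 2 Ag^+ + S^2-
Ksp = [Ag^+]^2[S^2-]
With molar solubility s: [Ag^+] = 2s, [S^2-] = s.
Substituting: Ksp = (2s)^2s = 4s^3
s^3 = 1.8 × 10^-50 / 4, so s = 1.7 × 10^-17 M

s ≈ 1.7 × 10^-17 M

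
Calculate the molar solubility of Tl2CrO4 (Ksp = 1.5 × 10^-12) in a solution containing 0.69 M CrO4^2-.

s = 7.4e-7 M

Tl2CrO4(s) ⇌ 2 Tl^+ + CrO4^2-
Ksp = [Tl^+]^2[CrO4^2-]
If s mol/L dissolves here, [Tl^+] = 2s, [CrO4^2-] = 0.69 + s ≈ 0.69 (since the CrO4^2- already present dominates).
Ksp ≈ (2s)^2 × 0.69
s = 7.4 × 10^-7 M
Check: s = 7.4 × 10^-7 ≪ 0.69, so the approximation is valid.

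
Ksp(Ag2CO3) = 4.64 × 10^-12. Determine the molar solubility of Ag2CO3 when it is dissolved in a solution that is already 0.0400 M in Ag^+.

s ≈ 2.90 x 10^-9 M

Ag2CO3(s) ⇌ 2 Ag^+(aq) + CO3^2-(aq)
Ksp = [Ag^+]^2[CO3^2-]
Let s be the molar solubility in this solution. [Ag^+] = 0.0400 + 2s ≈ 0.0400, [CO3^2-] = s (Ksp is small, so little additional dissolves).
Ksp ≈ (0.0400)^2 × s
s = 2.90 × 10^-9 M
Check: 2s = 5.8 x 10^-9 ≪ 0.0400, so the approximation is valid.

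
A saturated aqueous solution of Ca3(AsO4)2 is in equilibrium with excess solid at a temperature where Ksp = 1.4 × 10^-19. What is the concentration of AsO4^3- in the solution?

1.3 × 10^-4 M

Ca3(AsO4)2(s) ⇌ 3 Ca^2+(aq) + 2 AsO4^3-(aq)
Ksp = [Ca^2+]^3[AsO4^3-]^2
For each mole of Ca3(AsO4)2 that dissolves: [Ca^2+] = 3s, [AsO4^3-] = 2s.
Substituting: Ksp = (3s)^3(2s)^2 = 108s^5
s^5 = 1.4 × 10^-19 / 108, so s = 6.65 x 10^-5 M
[AsO4^3-] = 2s = 1.3 x 10^-4 M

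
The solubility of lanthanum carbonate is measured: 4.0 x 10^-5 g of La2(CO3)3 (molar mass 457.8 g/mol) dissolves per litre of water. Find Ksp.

Molar solubility s = (4.0 x 10^-5 g/L) / (457.8 g/mol) = 8.74 x 10^-8 M.
La2(CO3)3(s) <=> 2 La^3+ + 3 CO3^2-
Let s = molar solubility. Then [La^3+] = 2s and [CO3^2-] = 3s.
Ksp = [La^3+]^2[CO3^2-]^3
So Ksp = (2s)^2 × (3s)^3 = 108s^5
Ksp = 108 × (8.74 x 10^-8)^5 = 5.5 × 10^-34

5.5e-34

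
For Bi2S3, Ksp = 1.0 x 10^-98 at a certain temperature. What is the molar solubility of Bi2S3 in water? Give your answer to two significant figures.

s = 9.8 × 10^-21 M

Bi2S3(s) ⇌ 2 Bi^3+ + 3 S^2-
Ksp = [Bi^3+]^2[S^2-]^3
Let s = molar solubility. Then [Bi^3+] = 2s and [S^2-] = 3s.
Ksp = (2s)^2(3s)^3 = 108s^5
Solving, s = (1.0 x 10^-98/108)^(1/5) = 9.8 × 10^-21 M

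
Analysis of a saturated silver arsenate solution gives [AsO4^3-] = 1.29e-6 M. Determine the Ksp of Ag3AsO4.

Ksp ≈ 7.48 x 10^-23

Ag3AsO4(s) <=> 3 Ag^+ + AsO4^3-
Stoichiometry gives [Ag^+] = (3/1)[AsO4^3-] = 3.870 × 10^-6 M.
Ksp = [Ag^+]^3[AsO4^3-]
Ksp = (3.870 x 10^-6)^3 × 1.29 x 10^-6 = 7.48 x 10^-23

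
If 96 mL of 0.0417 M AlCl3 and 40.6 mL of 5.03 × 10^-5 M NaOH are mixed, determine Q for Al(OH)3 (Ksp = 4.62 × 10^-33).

Total volume = 96 + 40.6 = 136.6 mL.
[Al^3+] = 4.17 x 10^-2 × (96/136.6) = 2.931 × 10^-2 M
[OH^-] = 5.03 × 10^-5 × (40.6/136.6) = 1.495 × 10^-5 M
Al(OH)3(s) ⇌ Al^3+ + 3 OH^-, so Q = [Al^3+][OH^-]^3
Q = (2.931 × 10^-2)(1.495 × 10^-5)^3 = 9.79 × 10^-17
Q > Ksp, so Al(OH)3 will precipitate.

9.79 × 10^-17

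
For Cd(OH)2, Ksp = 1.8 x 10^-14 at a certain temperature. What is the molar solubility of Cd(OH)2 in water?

1.7 × 10^-5 M

Cd(OH)2(s) ⇌ Cd^2+(aq) + 2 OH^-(aq)
Ksp = [Cd^2+][OH^-]^2
With molar solubility s: [Cd^2+] = s, [OH^-] = 2s.
So Ksp = s × (2s)^2 = 4s^3
s = (1.8 x 10^-14 / 4)^(1/3) = 1.7 x 10^-5 M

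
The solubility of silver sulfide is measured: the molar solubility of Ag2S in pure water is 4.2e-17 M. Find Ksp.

3.0e-49

Ag2S(s) ⇌ 2 Ag^+(aq) + S^2-(aq)
For each mole of Ag2S that dissolves: [Ag^+] = 2s, [S^2-] = s.
Ksp = [Ag^+]^2[S^2-]
So Ksp = (2s)^2 × s = 4s^3
Ksp = 4 × (4.2 × 10^-17)^3 = 3.0 x 10^-49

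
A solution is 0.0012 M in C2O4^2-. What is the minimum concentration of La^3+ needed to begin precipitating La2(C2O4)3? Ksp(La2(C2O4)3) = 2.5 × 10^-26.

[La^3+] ≈ 3.8e-9 M

La2(C2O4)3(s) ⇌ 2 La^3+(aq) + 3 C2O4^2-(aq)
Ksp = [La^3+]^2[C2O4^2-]^3
Precipitation begins when Q = Ksp. With [C2O4^2-] = 0.0012 M:
2.5 × 10^-26 = (0.0012)^3 × [La^3+]^2
[La^3+] = (2.5 × 10^-26 / 1.73 × 10^-9)^(1/2) = 3.8 x 10^-9 M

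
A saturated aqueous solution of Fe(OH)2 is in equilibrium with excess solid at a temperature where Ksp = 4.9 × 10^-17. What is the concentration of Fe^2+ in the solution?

Fe(OH)2(s) ⇌ Fe^2+ + 2 OH^-
Ksp = [Fe^2+][OH^-]^2
If s mol/L of Fe(OH)2 dissolves, [Fe^2+] = s and [OH^-] = 2s.
Substituting: Ksp = s(2s)^2 = 4s^3
s^3 = 4.9 × 10^-17 / 4, so s = 2.31 x 10^-6 M
[Fe^2+] = s = 2.3 × 10^-6 M

[Fe^2+] = 2.3e-6 M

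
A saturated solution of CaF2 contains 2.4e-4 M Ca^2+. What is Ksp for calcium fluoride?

Ksp = 5.5e-11

CaF2(s) <=> Ca^2+ + 2 F^-
Stoichiometry gives [F^-] = (2/1)[Ca^2+] = 4.80 × 10^-4 M.
Ksp = [Ca^2+][F^-]^2
Ksp = 2.4 x 10^-4 × (4.80 x 10^-4)^2 = 5.5 × 10^-11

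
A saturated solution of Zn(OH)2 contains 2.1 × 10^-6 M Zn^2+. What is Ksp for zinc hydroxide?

Zn(OH)2(s) ⇌ Zn^2+ + 2 OH^-
Stoichiometry gives [OH^-] = (2/1)[Zn^2+] = 4.20 × 10^-6 M.
Ksp = [Zn^2+][OH^-]^2
Ksp = 2.1 × 10^-6 × (4.20 x 10^-6)^2 = 3.7 x 10^-17

3.7 × 10^-17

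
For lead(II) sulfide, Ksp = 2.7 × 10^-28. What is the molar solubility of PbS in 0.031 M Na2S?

s = 8.7 × 10^-27 M

PbS(s) ⇌ Pb^2+(aq) + S^2-(aq)
Ksp = [Pb^2+][S^2-]
Let s be the molar solubility in this solution. [Pb^2+] = s, [S^2-] = 0.031 + s ≈ 0.031 (common-ion effect: S^2- is already 0.031 M).
Ksp ≈ s × 0.031
s = 8.7 x 10^-27 M
Check: s = 8.7 × 10^-27 ≪ 0.031, so the approximation is valid.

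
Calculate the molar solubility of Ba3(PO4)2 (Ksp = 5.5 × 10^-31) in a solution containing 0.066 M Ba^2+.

Ba3(PO4)2(s) ⇌ 3 Ba^2+ + 2 PO4^3-
Ksp = [Ba^2+]^3[PO4^3-]^2
If s mol/L dissolves here, [Ba^2+] = 0.066 + 3s ≈ 0.066, [PO4^3-] = 2s (common-ion effect: Ba^2+ is already 0.066 M).
Ksp ≈ (0.066)^3 × (2s)^2
s = 2.2 x 10^-14 M
Check: 3s = 6.6 × 10^-14 ≪ 0.066, so the approximation is valid.

s = 2.2 x 10^-14 M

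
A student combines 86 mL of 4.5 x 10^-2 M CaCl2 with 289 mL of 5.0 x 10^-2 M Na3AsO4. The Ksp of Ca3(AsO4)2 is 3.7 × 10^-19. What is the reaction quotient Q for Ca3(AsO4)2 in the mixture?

Total volume = 86 + 289 = 375 mL.
[Ca^2+] = 4.5 × 10^-2 × (86/375) = 1.03 × 10^-2 M
[AsO4^3-] = 5.0 × 10^-2 × (289/375) = 3.85 × 10^-2 M
Ca3(AsO4)2(s) ⇌ 3 Ca^2+(aq) + 2 AsO4^3-(aq), so Q = [Ca^2+]^3[AsO4^3-]^2
Q = (1.03 × 10^-2)^3(3.85 × 10^-2)^2 = 1.6 × 10^-9
Q > Ksp, so Ca3(AsO4)2 will precipitate.

Q ≈ 1.6 × 10^-9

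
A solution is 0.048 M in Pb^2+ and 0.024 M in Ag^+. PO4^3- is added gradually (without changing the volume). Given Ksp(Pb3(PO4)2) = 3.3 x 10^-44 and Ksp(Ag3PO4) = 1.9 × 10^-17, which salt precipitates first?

Precipitation of each salt starts when its ion product equals its Ksp.
For Pb3(PO4)2: 3.3 x 10^-44 = (0.048)^3 × [PO4^3-]^2  ⇒  [PO4^3-] = 1.7 x 10^-20 M.
For Ag3PO4: 1.9 × 10^-17 = (0.024)^3 × [PO4^3-]  ⇒  [PO4^3-] = 1.4 × 10^-12 M.
The salt with the lower threshold [PO4^3-] precipitates first: Pb3(PO4)2.

Pb3(PO4)2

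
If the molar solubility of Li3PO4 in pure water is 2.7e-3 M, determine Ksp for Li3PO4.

Ksp ≈ 1.4 × 10^-9

Li3PO4(s) ⇌ 3 Li^+ + PO4^3-
For each mole of Li3PO4 that dissolves: [Li^+] = 3s, [PO4^3-] = s.
Ksp = [Li^+]^3[PO4^3-]
Ksp = (3s)^3s = 27s^4
With s = 2.7 × 10^-3: Ksp = 1.4 × 10^-9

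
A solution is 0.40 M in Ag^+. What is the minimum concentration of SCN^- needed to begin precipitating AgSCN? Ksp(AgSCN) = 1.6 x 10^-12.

AgSCN(s) ⇌ Ag^+ + SCN^-
Ksp = [Ag^+][SCN^-]
Precipitation begins when Q = Ksp. With [Ag^+] = 0.40 M:
1.6 x 10^-12 = (0.40) × [SCN^-]
[SCN^-] = (1.6 x 10^-12 / 4.0 x 10^-1) = 4.0 × 10^-12 M

[SCN^-] = 4.0 x 10^-12 M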